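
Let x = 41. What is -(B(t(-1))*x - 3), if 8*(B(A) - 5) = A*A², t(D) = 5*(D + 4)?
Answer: -139991/8 ≈ -17499.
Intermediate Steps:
t(D) = 20 + 5*D (t(D) = 5*(4 + D) = 20 + 5*D)
B(A) = 5 + A³/8 (B(A) = 5 + (A*A²)/8 = 5 + A³/8)
-(B(t(-1))*x - 3) = -((5 + (20 + 5*(-1))³/8)*41 - 3) = -((5 + (20 - 5)³/8)*41 - 3) = -((5 + (⅛)*15³)*41 - 3) = -((5 + (⅛)*3375)*41 - 3) = -((5 + 3375/8)*41 - 3) = -((3415/8)*41 - 3) = -(140015/8 - 3) = -1*139991/8 = -139991/8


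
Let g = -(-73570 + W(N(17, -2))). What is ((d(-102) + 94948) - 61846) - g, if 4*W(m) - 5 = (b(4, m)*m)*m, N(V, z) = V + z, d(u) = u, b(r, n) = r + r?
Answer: -160475/4 ≈ -40119.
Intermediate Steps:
b(r, n) = 2*r
W(m) = 5/4 + 2*m**2 (W(m) = 5/4 + (((2*4)*m)*m)/4 = 5/4 + ((8*m)*m)/4 = 5/4 + (8*m**2)/4 = 5/4 + 2*m**2)
g = 292475/4 (g = -(-73570 + (5/4 + 2*(17 - 2)**2)) = -(-73570 + (5/4 + 2*15**2)) = -(-73570 + (5/4 + 2*225)) = -(-73570 + (5/4 + 450)) = -(-73570 + 1805/4) = -1*(-292475/4) = 292475/4 ≈ 73119.)
((d(-102) + 94948) - 61846) - g = ((-102 + 94948) - 61846) - 1*292475/4 = (94846 - 61846) - 292475/4 = 33000 - 292475/4 = -160475/4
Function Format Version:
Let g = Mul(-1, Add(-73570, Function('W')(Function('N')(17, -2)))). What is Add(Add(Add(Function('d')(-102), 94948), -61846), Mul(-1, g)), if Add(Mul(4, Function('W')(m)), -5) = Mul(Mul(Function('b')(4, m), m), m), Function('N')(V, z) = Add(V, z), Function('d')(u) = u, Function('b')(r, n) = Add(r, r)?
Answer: Rational(-160475, 4) ≈ -40119.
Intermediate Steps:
Function('b')(r, n) = Mul(2, r)
Function('W')(m) = Add(Rational(5, 4), Mul(2, Pow(m, 2))) (Function('W')(m) = Add(Rational(5, 4), Mul(Rational(1, 4), Mul(Mul(Mul(2, 4), m), m))) = Add(Rational(5, 4), Mul(Rational(1, 4), Mul(Mul(8, m), m))) = Add(Rational(5, 4), Mul(Rational(1, 4), Mul(8, Pow(m, 2)))) = Add(Rational(5, 4), Mul(2, Pow(m, 2))))
g = Rational(292475, 4) (g = Mul(-1, Add(-73570, Add(Rational(5, 4), Mul(2, Pow(Add(17, -2), 2))))) = Mul(-1, Add(-73570, Add(Rational(5, 4), Mul(2, Pow(15, 2))))) = Mul(-1, Add(-73570, Add(Rational(5, 4), Mul(2, 225)))) = Mul(-1, Add(-73570, Add(Rational(5, 4), 450))) = Mul(-1, Add(-73570, Rational(1805, 4))) = Mul(-1, Rational(-292475, 4)) = Rational(292475, 4) ≈ 73119.)
Add(Add(Add(Function('d')(-102), 94948), -61846), Mul(-1, g)) = Add(Add(Add(-102, 94948), -61846), Mul(-1, Rational(292475, 4))) = Add(Add(94846, -61846), Rational(-292475, 4)) = Add(33000, Rational(-292475, 4)) = Rational(-160475, 4)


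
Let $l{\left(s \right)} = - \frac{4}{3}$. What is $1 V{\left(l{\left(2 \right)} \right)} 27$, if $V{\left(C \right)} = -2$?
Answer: $-54$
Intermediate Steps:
$l{\left(s \right)} = - \frac{4}{3}$ ($l{\left(s \right)} = \left(-4\right) \frac{1}{3} = - \frac{4}{3}$)
$1 V{\left(l{\left(2 \right)} \right)} 27 = 1 \left(-2\right) 27 = \left(-2\right) 27 = -54$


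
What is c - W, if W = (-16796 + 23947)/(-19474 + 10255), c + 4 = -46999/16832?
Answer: -933614981/155174208 ≈ -6.0166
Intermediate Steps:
c = -114327/16832 (c = -4 - 46999/16832 = -114327/16832 ≈ -6.7922)
W = -7151/9219 (W = 7151/(-9219) = 7151*(-1/9219) = -7151/9219 ≈ -0.77568)
c - W = -114327/16832 - 1*(-7151/9219) = -114327/16832 + 7151/9219 = -933614981/155174208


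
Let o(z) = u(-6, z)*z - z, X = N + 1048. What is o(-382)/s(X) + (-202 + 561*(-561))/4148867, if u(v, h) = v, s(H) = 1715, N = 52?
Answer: 1507711059/1016472415 ≈ 1.4833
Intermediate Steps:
X = 1100 (X = 52 + 1048 = 1100)
o(z) = -7*z (o(z) = -6*z - z = -7*z)
o(-382)/s(X) + (-202 + 561*(-561))/4148867 = -7*(-382)/1715 + (-202 + 561*(-561))/4148867 = 2674*(1/1715) + (-202 - 314721)*(1/4148867) = 382/245 - 314923*1/4148867 = 382/245 - 314923/4148867 = 1507711059/1016472415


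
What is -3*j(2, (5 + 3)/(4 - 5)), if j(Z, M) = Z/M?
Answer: 3/4 ≈ 0.75000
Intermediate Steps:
-3*j(2, (5 + 3)/(4 - 5)) = -6/((5 + 3)/(4 - 5)) = -6/(8/(-1)) = -6/(8*(-1)) = -6/(-8) = -6*(-1)/8 = -3*(-1/4) = 3/4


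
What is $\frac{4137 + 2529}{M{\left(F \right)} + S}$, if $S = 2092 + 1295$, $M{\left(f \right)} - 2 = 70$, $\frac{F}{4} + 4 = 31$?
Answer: $\frac{2222}{1153} \approx 1.9271$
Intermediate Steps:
$F = 108$ ($F = -16 + 4 \cdot 31 = -16 + 124 = 108$)
$M{\left(f \right)} = 72$ ($M{\left(f \right)} = 2 + 70 = 72$)
$S = 3387$
$\frac{4137 + 2529}{M{\left(F \right)} + S} = \frac{4137 + 2529}{72 + 3387} = \frac{6666}{3459} = 6666 \cdot \frac{1}{3459} = \frac{2222}{1153}$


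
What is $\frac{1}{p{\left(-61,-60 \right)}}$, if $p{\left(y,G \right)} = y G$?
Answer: $\frac{1}{3660} \approx 0.00027322$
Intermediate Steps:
$p{\left(y,G \right)} = G y$
$\frac{1}{p{\left(-61,-60 \right)}} = \frac{1}{\left(-60\right) \left(-61\right)} = \frac{1}{3660}$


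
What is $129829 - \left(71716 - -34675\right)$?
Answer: $23438$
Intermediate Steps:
$129829 - \left(71716 - -34675\right) = 129829 - \left(71716 + \left(-35 + 34710\right)\right) = 129829 - \left(71716 + 34675\right) = 129829 - 106391 = 23438$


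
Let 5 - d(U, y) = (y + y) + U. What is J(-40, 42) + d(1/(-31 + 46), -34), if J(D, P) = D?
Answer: 494/15 ≈ 32.933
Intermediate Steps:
d(U, y) = 5 - U - 2*y (d(U, y) = 5 - ((y + y) + U) = 5 - (2*y + U) = 5 - (U + 2*y) = 5 + (-U - 2*y) = 5 - U - 2*y)
J(-40, 42) + d(1/(-31 + 46), -34) = -40 + (5 - 1/(-31 + 46) - 2*(-34)) = -40 + (5 - 1/15 + 68) = -40 + 1094/15 = 494/15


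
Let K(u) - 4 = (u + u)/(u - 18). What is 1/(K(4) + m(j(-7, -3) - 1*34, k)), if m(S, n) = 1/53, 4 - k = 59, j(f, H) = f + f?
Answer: 371/1279 ≈ 0.29007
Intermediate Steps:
j(f, H) = 2*f
K(u) = 4 + 2*u/(-18 + u) (K(u) = 4 + (u + u)/(u - 18) = 4 + (2*u)/(-18 + u) = 4 + 2*u/(-18 + u))
k = -55 (k = 4 - 1*59 = 4 - 59 = -55)
m(S, n) = 1/53
1/(K(4) + m(j(-7, -3) - 1*34, k)) = 1/(6*(-12 + 4)/(-18 + 4) + 1/53) = 1/(6*(-8)/(-14) + 1/53) = 1/(6*(-1/14)*(-8) + 1/53) = 1/(24/7 + 1/53) = 1/(1279/371) = 371/1279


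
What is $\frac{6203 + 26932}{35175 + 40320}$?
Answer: $\frac{2209}{5033} \approx 0.4389$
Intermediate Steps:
$\frac{6203 + 26932}{35175 + 40320} = \frac{33135}{75495} = 33135 \cdot \frac{1}{75495} = \frac{2209}{5033}$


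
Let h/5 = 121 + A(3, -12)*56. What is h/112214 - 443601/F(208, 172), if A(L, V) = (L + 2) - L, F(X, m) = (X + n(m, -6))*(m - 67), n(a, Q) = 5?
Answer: -5528020821/278851790 ≈ -19.824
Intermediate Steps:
F(X, m) = (-67 + m)*(5 + X) (F(X, m) = (X + 5)*(m - 67) = (5 + X)*(-67 + m) = (-67 + m)*(5 + X))
A(L, V) = 2 (A(L, V) = (2 + L) - L = 2)
h = 1165 (h = 5*(121 + 2*56) = 5*(121 + 112) = 5*233 = 1165)
h/112214 - 443601/F(208, 172) = 1165/112214 - 443601/(-335 - 67*208 + 5*172 + 208*172) = 1165*(1/112214) - 443601/(-335 - 13936 + 860 + 35776) = 1165/112214 - 443601/22365 = 1165/112214 - 443601*1/22365 = 1165/112214 - 49289/2485 = -5528020821/278851790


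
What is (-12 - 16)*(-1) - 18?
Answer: 10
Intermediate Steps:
(-12 - 16)*(-1) - 18 = -28*(-1) - 18 = 28 - 18 = 10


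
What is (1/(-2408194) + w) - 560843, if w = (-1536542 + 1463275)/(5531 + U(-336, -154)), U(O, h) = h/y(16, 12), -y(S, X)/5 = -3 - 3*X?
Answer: -1456529507805853923/2596974735854 ≈ -5.6086e+5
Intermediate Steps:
y(S, X) = 15 + 15*X (y(S, X) = -5*(-3 - 3*X) = 15 + 15*X)
U(O, h) = h/195 (U(O, h) = h/(15 + 15*12) = h/(15 + 180) = h/195)
w = -14287065/1078391 (w = (-1536542 + 1463275)/(5531 + (1/195)*(-154)) = -73267/(5531 - 154/195) = -73267/1078391/195 = -73267*195/1078391 = -14287065/1078391 ≈ -13.249)
(1/(-2408194) + w) - 560843 = (1/(-2408194) - 14287065/1078391) - 560843 = (-1/2408194 - 14287065/1078391) - 560843 = -34406025289001/2596974735854 - 560843 = -1456529507805853923/2596974735854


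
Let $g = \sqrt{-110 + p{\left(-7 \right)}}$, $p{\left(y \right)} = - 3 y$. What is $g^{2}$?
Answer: $-89$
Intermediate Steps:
$g = i \sqrt{89}$ ($g = \sqrt{-110 - -21} = \sqrt{-110 + 21} = \sqrt{-89} = i \sqrt{89} \approx 9.434 i$)
$g^{2} = \left(i \sqrt{89}\right)^{2} = -89$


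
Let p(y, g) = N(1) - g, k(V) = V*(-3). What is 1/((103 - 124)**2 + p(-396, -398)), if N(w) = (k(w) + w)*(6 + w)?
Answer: 1/825 ≈ 0.0012121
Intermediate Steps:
k(V) = -3*V
N(w) = -2*w*(6 + w) (N(w) = (-3*w + w)*(6 + w) = (-2*w)*(6 + w) = -2*w*(6 + w))
p(y, g) = -14 - g (p(y, g) = 2*1*(-6 - 1*1) - g = 2*1*(-6 - 1) - g = 2*1*(-7) - g = -14 - g)
1/((103 - 124)**2 + p(-396, -398)) = 1/((103 - 124)**2 + (-14 - 1*(-398))) = 1/((-21)**2 + (-14 + 398)) = 1/(441 + 384) = 1/825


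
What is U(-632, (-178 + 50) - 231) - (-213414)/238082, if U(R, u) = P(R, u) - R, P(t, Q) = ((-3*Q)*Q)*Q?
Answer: 16523541941936/119041 ≈ 1.3881e+8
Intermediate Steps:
P(t, Q) = -3*Q³ (P(t, Q) = (-3*Q²)*Q = -3*Q³)
U(R, u) = -R - 3*u³ (U(R, u) = -3*u³ - R = -R - 3*u³)
U(-632, (-178 + 50) - 231) - (-213414)/238082 = (-1*(-632) - 3*((-178 + 50) - 231)³) - (-213414)/238082 = (632 - 3*(-128 - 231)³) - (-213414)/238082 = (632 - 3*(-359)³) - 1*(-106707/119041) = (632 - 3*(-46268279)) + 106707/119041 = (632 + 138804837) + 106707/119041 = 138805469 + 106707/119041 = 16523541941936/119041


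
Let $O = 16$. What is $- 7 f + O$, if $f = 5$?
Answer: $-19$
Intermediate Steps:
$- 7 f + O = \left(-7\right) 5 + 16 = -35 + 16 = -19$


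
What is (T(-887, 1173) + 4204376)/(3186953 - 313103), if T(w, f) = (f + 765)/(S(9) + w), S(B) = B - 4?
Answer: 618042949/422455950 ≈ 1.4630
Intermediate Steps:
S(B) = -4 + B
T(w, f) = (765 + f)/(5 + w) (T(w, f) = (f + 765)/((-4 + 9) + w) = (765 + f)/(5 + w))
(T(-887, 1173) + 4204376)/(3186953 - 313103) = ((765 + 1173)/(5 - 887) + 4204376)/(3186953 - 313103) = (1938/(-882) + 4204376)/2873850 = (-1/882*1938 + 4204376)*(1/2873850) = (-323/147 + 4204376)*(1/2873850) = (618042949/147)*(1/2873850) = 618042949/422455950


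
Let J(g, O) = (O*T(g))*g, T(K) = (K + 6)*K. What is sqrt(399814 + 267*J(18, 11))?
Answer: sqrt(23237926) ≈ 4820.6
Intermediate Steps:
T(K) = K*(6 + K) (T(K) = (6 + K)*K = K*(6 + K))
J(g, O) = O*g**2*(6 + g) (J(g, O) = (O*(g*(6 + g)))*g = (O*g*(6 + g))*g = O*g**2*(6 + g))
sqrt(399814 + 267*J(18, 11)) = sqrt(399814 + 267*(11*18**2*(6 + 18))) = sqrt(399814 + 267*(11*324*24)) = sqrt(399814 + 267*85536) = sqrt(399814 + 22838112) = sqrt(23237926)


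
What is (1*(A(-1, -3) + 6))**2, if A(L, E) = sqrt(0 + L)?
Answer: (6 + I)**2 ≈ 35.0 + 12.0*I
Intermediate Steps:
A(L, E) = sqrt(L)
(1*(A(-1, -3) + 6))**2 = (1*(sqrt(-1) + 6))**2 = (1*(I + 6))**2 = (1*(6 + I))**2 = (6 + I)**2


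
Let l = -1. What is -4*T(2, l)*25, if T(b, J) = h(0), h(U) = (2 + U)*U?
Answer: 0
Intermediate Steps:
h(U) = U*(2 + U)
T(b, J) = 0 (T(b, J) = 0*(2 + 0) = 0*2 = 0)
-4*T(2, l)*25 = -4*0*25 = 0*25 = 0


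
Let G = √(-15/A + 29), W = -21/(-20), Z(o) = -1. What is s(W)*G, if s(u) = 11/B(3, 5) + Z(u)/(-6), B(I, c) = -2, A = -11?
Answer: -16*√3674/33 ≈ -29.388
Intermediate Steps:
W = 21/20 (W = -21*(-1/20) = 21/20 ≈ 1.0500)
s(u) = -16/3 (s(u) = 11/(-2) - 1/(-6) = 11*(-½) - 1*(-⅙) = -11/2 + ⅙ = -16/3)
G = √3674/11 (G = √(-15/(-11) + 29) = √(-15*(-1/11) + 29) = √(15/11 + 29) = √(334/11) = √3674/11 ≈ 5.5103)
s(W)*G = -16*√3674/33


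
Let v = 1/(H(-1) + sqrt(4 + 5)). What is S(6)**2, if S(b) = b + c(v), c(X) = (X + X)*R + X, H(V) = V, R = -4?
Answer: 25/4 ≈ 6.2500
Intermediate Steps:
v = 1/2 (v = 1/(-1 + sqrt(4 + 5)) = 1/(-1 + sqrt(9)) = 1/(-1 + 3) = 1/2 ≈ 0.50000)
c(X) = -7*X (c(X) = (X + X)*(-4) + X = (2*X)*(-4) + X = -8*X + X = -7*X)
S(b) = -7/2 + b (S(b) = b - 7*1/2 = b - 7/2 = -7/2 + b)
S(6)**2 = (-7/2 + 6)**2 = (5/2)**2 = 25/4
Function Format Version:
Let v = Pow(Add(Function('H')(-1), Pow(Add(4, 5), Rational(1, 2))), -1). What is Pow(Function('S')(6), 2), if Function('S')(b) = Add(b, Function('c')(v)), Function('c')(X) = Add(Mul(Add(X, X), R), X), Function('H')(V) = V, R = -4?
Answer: Rational(25, 4) ≈ 6.2500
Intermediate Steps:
v = Rational(1, 2) (v = Pow(Add(-1, Pow(Add(4, 5), Rational(1, 2))), -1) = Pow(Add(-1, Pow(9, Rational(1, 2))), -1) = Pow(Add(-1, 3), -1) = Pow(2, -1) = Rational(1, 2) ≈ 0.50000)
Function('c')(X) = Mul(-7, X) (Function('c')(X) = Add(Mul(Add(X, X), -4), X) = Add(Mul(Mul(2, X), -4), X) = Add(Mul(-8, X), X) = Mul(-7, X))
Function('S')(b) = Add(Rational(-7, 2), b) (Function('S')(b) = Add(b, Mul(-7, Rational(1, 2))) = Add(b, Rational(-7, 2)) = Add(Rational(-7, 2), b))
Pow(Function('S')(6), 2) = Pow(Add(Rational(-7, 2), 6), 2) = Pow(Rational(5, 2), 2) = Rational(25, 4)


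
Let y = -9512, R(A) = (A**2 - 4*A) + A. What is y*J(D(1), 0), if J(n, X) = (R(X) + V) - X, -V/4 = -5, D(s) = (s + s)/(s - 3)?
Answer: -190240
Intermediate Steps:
D(s) = 2*s/(-3 + s) (D(s) = (2*s)/(-3 + s) = 2*s/(-3 + s))
R(A) = A**2 - 3*A
V = 20 (V = -4*(-5) = 20)
J(n, X) = 20 - X + X*(-3 + X) (J(n, X) = (X*(-3 + X) + 20) - X = (20 + X*(-3 + X)) - X = 20 - X + X*(-3 + X))
y*J(D(1), 0) = -9512*(20 - 1*0 + 0*(-3 + 0)) = -9512*(20 + 0 + 0*(-3)) = -9512*(20 + 0 + 0) = -9512*20 = -190240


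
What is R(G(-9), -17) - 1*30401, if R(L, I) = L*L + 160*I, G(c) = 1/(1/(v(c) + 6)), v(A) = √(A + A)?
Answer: -33103 + 36*I*√2 ≈ -33103.0 + 50.912*I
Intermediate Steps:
v(A) = √2*√A (v(A) = √(2*A) = √2*√A)
G(c) = 6 + √2*√c (G(c) = 1/(1/(√2*√c + 6)) = 1/(1/(6 + √2*√c)) = 6 + √2*√c)
R(L, I) = L² + 160*I
R(G(-9), -17) - 1*30401 = ((6 + √2*√(-9))² + 160*(-17)) - 1*30401 = ((6 + √2*(3*I))² - 2720) - 30401 = ((6 + 3*I*√2)² - 2720) - 30401 = (-2720 + (6 + 3*I*√2)²) - 30401 = -33121 + (6 + 3*I*√2)²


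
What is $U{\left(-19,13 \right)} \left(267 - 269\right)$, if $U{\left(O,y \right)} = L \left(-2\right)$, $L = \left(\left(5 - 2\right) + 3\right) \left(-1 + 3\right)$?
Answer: $48$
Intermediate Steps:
$L = 12$ ($L = \left(\left(5 - 2\right) + 3\right) 2 = \left(3 + 3\right) 2 = 6 \cdot 2 = 12$)
$U{\left(O,y \right)} = -24$ ($U{\left(O,y \right)} = 12 \left(-2\right) = -24$)
$U{\left(-19,13 \right)} \left(267 - 269\right) = - 24 \left(267 - 269\right) = \left(-24\right) \left(-2\right) = 48$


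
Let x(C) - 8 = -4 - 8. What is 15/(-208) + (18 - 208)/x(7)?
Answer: 9865/208 ≈ 47.428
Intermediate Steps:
x(C) = -4 (x(C) = 8 + (-4 - 8) = 8 - 12 = -4)
15/(-208) + (18 - 208)/x(7) = 15/(-208) + (18 - 208)/(-4) = 15*(-1/208) - 190*(-¼) = -15/208 + 95/2 = 9865/208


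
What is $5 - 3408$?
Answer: $-3403$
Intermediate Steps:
$5 - 3408 = -3403$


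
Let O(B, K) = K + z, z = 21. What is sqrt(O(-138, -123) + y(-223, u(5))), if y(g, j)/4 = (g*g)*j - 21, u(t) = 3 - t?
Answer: I*sqrt(398018) ≈ 630.89*I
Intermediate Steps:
y(g, j) = -84 + 4*j*g**2 (y(g, j) = 4*((g*g)*j - 21) = 4*(g**2*j - 21) = 4*(j*g**2 - 21) = 4*(-21 + j*g**2) = -84 + 4*j*g**2)
O(B, K) = 21 + K (O(B, K) = K + 21 = 21 + K)
sqrt(O(-138, -123) + y(-223, u(5))) = sqrt((21 - 123) + (-84 + 4*(3 - 1*5)*(-223)**2)) = sqrt(-102 + (-84 + 4*(3 - 5)*49729)) = sqrt(-102 + (-84 + 4*(-2)*49729)) = sqrt(-102 + (-84 - 397832)) = sqrt(-102 - 397916) = sqrt(-398018) = I*sqrt(398018)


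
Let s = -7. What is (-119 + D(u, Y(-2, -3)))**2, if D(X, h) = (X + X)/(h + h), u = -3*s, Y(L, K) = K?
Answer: 15876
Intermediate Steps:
u = 21 (u = -3*(-7) = 21)
D(X, h) = X/h (D(X, h) = (2*X)/((2*h)) = (2*X)*(1/(2*h)) = X/h)
(-119 + D(u, Y(-2, -3)))**2 = (-119 + 21/(-3))**2 = (-119 + 21*(-1/3))**2 = (-119 - 7)**2 = (-126)**2 = 15876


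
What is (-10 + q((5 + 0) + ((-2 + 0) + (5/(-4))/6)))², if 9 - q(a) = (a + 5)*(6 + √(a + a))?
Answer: 18102715/6912 + 35717*√201/288 ≈ 4377.3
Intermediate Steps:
q(a) = 9 - (5 + a)*(6 + √2*√a) (q(a) = 9 - (a + 5)*(6 + √(a + a)) = 9 - (5 + a)*(6 + √(2*a)) = 9 - (5 + a)*(6 + √2*√a))
(-10 + q((5 + 0) + ((-2 + 0) + (5/(-4))/6)))² = (-10 + (-21 - 6*((5 + 0) + ((-2 + 0) + (5/(-4))/6)) - √2*((5 + 0) + ((-2 + 0) + (5/(-4))/6))^(3/2) - 5*√2*√((5 + 0) + ((-2 + 0) + (5/(-4))/6))))² = (-10 + (-21 - 6*(5 + (-2 + (5*(-¼))*(⅙))) - √2*(5 + (-2 + (5*(-¼))*(⅙)))^(3/2) - 5*√2*√(5 + (-2 + (5*(-¼))*(⅙)))))² = (-10 + (-21 - 6*(5 + (-2 - 5/4*⅙)) - √2*(5 + (-2 - 5/4*⅙))^(3/2) - 5*√2*√(5 + (-2 - 5/4*⅙))))² = (-10 + (-21 - 6*(5 + (-2 - 5/24)) - √2*(5 + (-2 - 5/24))^(3/2) - 5*√2*√(5 + (-2 - 5/24))))² = (-10 + (-21 - 6*(5 - 53/24) - √2*(5 - 53/24)^(3/2) - 5*√2*√(5 - 53/24)))² = (-10 + (-21 - 6*67/24 - √2*(67/24)^(3/2) - 5*√2*√(67/24)))² = (-10 + (-21 - 67/4 - √2*67*√402/288 - 5*√2*√402/12))² = (-10 + (-21 - 67/4 - 67*√201/144 - 5*√201/6))² = (-10 + (-151/4 - 187*√201/144))² = (-191/4 - 187*√201/144)²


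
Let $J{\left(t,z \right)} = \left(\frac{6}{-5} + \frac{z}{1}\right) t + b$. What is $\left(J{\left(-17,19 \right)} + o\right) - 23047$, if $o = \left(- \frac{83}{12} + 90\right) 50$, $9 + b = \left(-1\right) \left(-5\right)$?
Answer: $- \frac{575983}{30} \approx -19199.0$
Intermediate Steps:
$b = -4$ ($b = -9 - -5 = -9 + 5 = -4$)
$o = \frac{24925}{6}$ ($o = \left(\left(-83\right) \frac{1}{12} + 90\right) 50 = \left(- \frac{83}{12} + 90\right) 50 = \frac{997}{12} \cdot 50 = \frac{24925}{6} \approx 4154.2$)
$J{\left(t,z \right)} = -4 + t \left(- \frac{6}{5} + z\right)$ ($J{\left(t,z \right)} = \left(\frac{6}{-5} + \frac{z}{1}\right) t - 4 = \left(6 \left(- \frac{1}{5}\right) + z 1\right) t - 4 = \left(- \frac{6}{5} + z\right) t - 4 = t \left(- \frac{6}{5} + z\right) - 4 = -4 + t \left(- \frac{6}{5} + z\right)$)
$\left(J{\left(-17,19 \right)} + o\right) - 23047 = \left(\left(-4 - - \frac{102}{5} - 323\right) + \frac{24925}{6}\right) - 23047 = \left(\left(-4 + \frac{102}{5} - 323\right) + \frac{24925}{6}\right) - 23047 = \left(- \frac{1533}{5} + \frac{24925}{6}\right) - 23047 = \frac{115427}{30} - 23047 = - \frac{575983}{30}$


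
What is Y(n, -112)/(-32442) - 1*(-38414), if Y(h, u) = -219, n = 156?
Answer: 415409069/10814 ≈ 38414.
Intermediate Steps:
Y(n, -112)/(-32442) - 1*(-38414) = -219/(-32442) - 1*(-38414) = -219*(-1/32442) + 38414 = 73/10814 + 38414 = 415409069/10814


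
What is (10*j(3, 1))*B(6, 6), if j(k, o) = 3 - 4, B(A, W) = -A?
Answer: 60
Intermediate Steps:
j(k, o) = -1
(10*j(3, 1))*B(6, 6) = (10*(-1))*(-1*6) = -10*(-6) = 60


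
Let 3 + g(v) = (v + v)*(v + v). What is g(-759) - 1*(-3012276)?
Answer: 5316597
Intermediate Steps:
g(v) = -3 + 4*v² (g(v) = -3 + (v + v)*(v + v) = -3 + (2*v)*(2*v) = -3 + 4*v²)
g(-759) - 1*(-3012276) = (-3 + 4*(-759)²) - 1*(-3012276) = (-3 + 4*576081) + 3012276 = (-3 + 2304324) + 3012276 = 2304321 + 3012276 = 5316597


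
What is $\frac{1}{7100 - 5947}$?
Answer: $\frac{1}{1153} \approx 0.0008673$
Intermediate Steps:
$\frac{1}{7100 - 5947} = \frac{1}{1153}$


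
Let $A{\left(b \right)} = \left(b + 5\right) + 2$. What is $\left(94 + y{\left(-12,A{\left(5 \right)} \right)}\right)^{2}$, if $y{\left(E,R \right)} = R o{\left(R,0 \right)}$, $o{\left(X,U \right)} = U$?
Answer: $8836$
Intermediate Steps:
$A{\left(b \right)} = 7 + b$ ($A{\left(b \right)} = \left(5 + b\right) + 2 = 7 + b$)
$y{\left(E,R \right)} = 0$ ($y{\left(E,R \right)} = R 0 = 0$)
$\left(94 + y{\left(-12,A{\left(5 \right)} \right)}\right)^{2} = \left(94 + 0\right)^{2} = 94^{2} = 8836$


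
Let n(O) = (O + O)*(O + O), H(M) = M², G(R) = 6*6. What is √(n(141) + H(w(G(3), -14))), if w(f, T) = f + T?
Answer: 2*√20002 ≈ 282.86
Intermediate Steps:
G(R) = 36
w(f, T) = T + f
n(O) = 4*O² (n(O) = (2*O)*(2*O) = 4*O²)
√(n(141) + H(w(G(3), -14))) = √(4*141² + (-14 + 36)²) = √(4*19881 + 22²) = √(79524 + 484) = √80008 = 2*√20002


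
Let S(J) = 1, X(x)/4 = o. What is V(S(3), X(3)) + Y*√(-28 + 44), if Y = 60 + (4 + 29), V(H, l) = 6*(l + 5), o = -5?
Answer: 282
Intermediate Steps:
X(x) = -20 (X(x) = 4*(-5) = -20)
V(H, l) = 30 + 6*l (V(H, l) = 6*(5 + l) = 30 + 6*l)
Y = 93 (Y = 60 + 33 = 93)
V(S(3), X(3)) + Y*√(-28 + 44) = (30 + 6*(-20)) + 93*√(-28 + 44) = (30 - 120) + 93*√16 = -90 + 93*4 = -90 + 372 = 282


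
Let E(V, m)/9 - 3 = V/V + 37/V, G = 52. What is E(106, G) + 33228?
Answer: 3526317/106 ≈ 33267.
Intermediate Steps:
E(V, m) = 36 + 333/V (E(V, m) = 27 + 9*(V/V + 37/V) = 27 + 9*(1 + 37/V) = 27 + (9 + 333/V) = 36 + 333/V)
E(106, G) + 33228 = (36 + 333/106) + 33228 = 4149/106 + 33228 = 3526317/106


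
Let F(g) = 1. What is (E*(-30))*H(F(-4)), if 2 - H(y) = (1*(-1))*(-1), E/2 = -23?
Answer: 1380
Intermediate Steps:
E = -46 (E = 2*(-23) = -46)
H(y) = 1 (H(y) = 2 - 1*(-1)*(-1) = 2 - (-1)*(-1) = 2 - 1*1 = 2 - 1 = 1)
(E*(-30))*H(F(-4)) = -46*(-30)*1 = 1380*1 = 1380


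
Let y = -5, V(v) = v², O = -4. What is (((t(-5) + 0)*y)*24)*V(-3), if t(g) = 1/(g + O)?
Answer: 120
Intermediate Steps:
t(g) = 1/(-4 + g) (t(g) = 1/(g - 4) = 1/(-4 + g))
(((t(-5) + 0)*y)*24)*V(-3) = (((1/(-4 - 5) + 0)*(-5))*24)*(-3)² = (((1/(-9) + 0)*(-5))*24)*9 = (((-⅑ + 0)*(-5))*24)*9 = (-⅑*(-5)*24)*9 = ((5/9)*24)*9 = (40/3)*9 = 120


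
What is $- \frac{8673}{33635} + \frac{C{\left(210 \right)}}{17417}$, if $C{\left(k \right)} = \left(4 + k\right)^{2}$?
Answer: $\frac{198470117}{83688685} \approx 2.3715$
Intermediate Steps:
$- \frac{8673}{33635} + \frac{C{\left(210 \right)}}{17417} = - \frac{8673}{33635} + \frac{\left(4 + 210\right)^{2}}{17417} = \left(-8673\right) \frac{1}{33635} + 214^{2} \cdot \frac{1}{17417} = - \frac{1239}{4805} + 45796 \cdot \frac{1}{17417} = - \frac{1239}{4805} + \frac{45796}{17417} = \frac{198470117}{83688685}$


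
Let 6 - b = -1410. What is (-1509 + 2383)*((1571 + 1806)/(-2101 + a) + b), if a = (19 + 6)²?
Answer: 911861243/738 ≈ 1.2356e+6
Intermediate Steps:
b = 1416 (b = 6 - 1*(-1410) = 6 + 1410 = 1416)
a = 625 (a = 25² = 625)
(-1509 + 2383)*((1571 + 1806)/(-2101 + a) + b) = (-1509 + 2383)*((1571 + 1806)/(-2101 + 625) + 1416) = 874*(3377/(-1476) + 1416) = 874*(3377*(-1/1476) + 1416) = 874*(-3377/1476 + 1416) = 874*(2086639/1476) = 911861243/738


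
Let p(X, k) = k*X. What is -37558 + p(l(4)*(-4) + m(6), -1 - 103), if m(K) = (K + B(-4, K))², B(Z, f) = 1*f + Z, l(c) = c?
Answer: -42550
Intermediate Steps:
B(Z, f) = Z + f (B(Z, f) = f + Z = Z + f)
m(K) = (-4 + 2*K)² (m(K) = (K + (-4 + K))² = (-4 + 2*K)²)
p(X, k) = X*k
-37558 + p(l(4)*(-4) + m(6), -1 - 103) = -37558 + (4*(-4) + 4*(-2 + 6)²)*(-1 - 103) = -37558 + (-16 + 4*4²)*(-104) = -37558 + (-16 + 4*16)*(-104) = -37558 + (-16 + 64)*(-104) = -37558 + 48*(-104) = -37558 - 4992 = -42550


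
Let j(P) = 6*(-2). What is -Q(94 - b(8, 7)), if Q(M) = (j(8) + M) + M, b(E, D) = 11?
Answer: -154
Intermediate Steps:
j(P) = -12
Q(M) = -12 + 2*M (Q(M) = (-12 + M) + M = -12 + 2*M)
-Q(94 - b(8, 7)) = -(-12 + 2*(94 - 1*11)) = -(-12 + 2*(94 - 11)) = -(-12 + 2*83) = -(-12 + 166) = -1*154 = -154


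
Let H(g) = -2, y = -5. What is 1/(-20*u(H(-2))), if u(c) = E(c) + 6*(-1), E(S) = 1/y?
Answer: 1/124 ≈ 0.0080645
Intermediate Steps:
E(S) = -1/5 (E(S) = 1/(-5) = -1/5)
u(c) = -31/5 (u(c) = -1/5 + 6*(-1) = -1/5 - 6 = -31/5)
1/(-20*u(H(-2))) = 1/(-20*(-31/5)) = 1/124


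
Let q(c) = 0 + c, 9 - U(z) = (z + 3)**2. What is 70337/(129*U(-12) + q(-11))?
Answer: -70337/9299 ≈ -7.5639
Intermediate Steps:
U(z) = 9 - (3 + z)**2 (U(z) = 9 - (z + 3)**2 = 9 - (3 + z)**2)
q(c) = c
70337/(129*U(-12) + q(-11)) = 70337/(129*(9 - (3 - 12)**2) - 11) = 70337/(129*(9 - 1*(-9)**2) - 11) = 70337/(129*(9 - 1*81) - 11) = 70337/(129*(9 - 81) - 11) = 70337/(129*(-72) - 11) = 70337/(-9288 - 11) = 70337/(-9299) = 70337*(-1/9299) = -70337/9299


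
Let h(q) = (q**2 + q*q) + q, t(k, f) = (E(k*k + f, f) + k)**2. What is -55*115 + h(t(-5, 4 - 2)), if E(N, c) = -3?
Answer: 1931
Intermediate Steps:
t(k, f) = (-3 + k)**2
h(q) = q + 2*q**2 (h(q) = (q**2 + q**2) + q = 2*q**2 + q = q + 2*q**2)
-55*115 + h(t(-5, 4 - 2)) = -55*115 + (-3 - 5)**2*(1 + 2*(-3 - 5)**2) = -6325 + (-8)**2*(1 + 2*(-8)**2) = -6325 + 64*(1 + 2*64) = -6325 + 64*(1 + 128) = -6325 + 64*129 = -6325 + 8256 = 1931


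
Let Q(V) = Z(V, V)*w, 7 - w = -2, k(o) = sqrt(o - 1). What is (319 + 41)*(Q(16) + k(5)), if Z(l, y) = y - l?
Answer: 720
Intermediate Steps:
k(o) = sqrt(-1 + o)
w = 9 (w = 7 - 1*(-2) = 7 + 2 = 9)
Q(V) = 0 (Q(V) = (V - V)*9 = 0*9 = 0)
(319 + 41)*(Q(16) + k(5)) = (319 + 41)*(0 + sqrt(-1 + 5)) = 360*(0 + sqrt(4)) = 360*(0 + 2) = 360*2 = 720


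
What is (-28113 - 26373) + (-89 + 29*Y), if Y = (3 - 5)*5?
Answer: -54865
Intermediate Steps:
Y = -10 (Y = -2*5 = -10)
(-28113 - 26373) + (-89 + 29*Y) = (-28113 - 26373) + (-89 + 29*(-10)) = -54486 + (-89 - 290) = -54486 - 379 = -54865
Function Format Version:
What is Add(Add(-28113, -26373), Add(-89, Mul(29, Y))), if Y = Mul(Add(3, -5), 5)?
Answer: -54865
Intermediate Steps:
Y = -10 (Y = Mul(-2, 5) = -10)
Add(Add(-28113, -26373), Add(-89, Mul(29, Y))) = Add(Add(-28113, -26373), Add(-89, Mul(29, -10))) = Add(-54486, Add(-89, -290)) = Add(-54486, -379) = -54865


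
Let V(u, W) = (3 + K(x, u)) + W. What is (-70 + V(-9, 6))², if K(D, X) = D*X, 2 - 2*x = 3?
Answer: 12769/4 ≈ 3192.3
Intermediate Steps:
x = -½ (x = 1 - ½*3 = 1 - 3/2 = -½ ≈ -0.50000)
V(u, W) = 3 + W - u/2 (V(u, W) = (3 - u/2) + W = 3 + W - u/2)
(-70 + V(-9, 6))² = (-70 + (3 + 6 - ½*(-9)))² = (-70 + (3 + 6 + 9/2))² = (-70 + 27/2)² = (-113/2)² = 12769/4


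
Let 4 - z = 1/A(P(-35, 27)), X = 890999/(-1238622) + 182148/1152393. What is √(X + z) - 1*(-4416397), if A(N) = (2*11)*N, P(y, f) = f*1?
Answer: 4416397 + √295270939336319348919/9268696899 ≈ 4.4164e+6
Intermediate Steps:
P(y, f) = f
X = -24277833047/43253918862 (X = 890999*(-1/1238622) + 182148*(1/1152393) = -890999/1238622 + 60716/384131 = -24277833047/43253918862 ≈ -0.56129)
A(N) = 22*N
z = 2375/594 (z = 4 - 1/(22*27) = 4 - 1/594 = 2375/594 ≈ 3.9983)
√(X + z) - 1*(-4416397) = √(-24277833047/43253918862 + 2375/594) - 1*(-4416397) = √(668992609601/194642634879) + 4416397 = √295270939336319348919/9268696899 + 4416397 = 4416397 + √295270939336319348919/9268696899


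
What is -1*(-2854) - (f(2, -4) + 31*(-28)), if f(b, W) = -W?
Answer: 3718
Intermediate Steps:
-1*(-2854) - (f(2, -4) + 31*(-28)) = -1*(-2854) - (-1*(-4) + 31*(-28)) = 2854 - (4 - 868) = 2854 - 1*(-864) = 2854 + 864 = 3718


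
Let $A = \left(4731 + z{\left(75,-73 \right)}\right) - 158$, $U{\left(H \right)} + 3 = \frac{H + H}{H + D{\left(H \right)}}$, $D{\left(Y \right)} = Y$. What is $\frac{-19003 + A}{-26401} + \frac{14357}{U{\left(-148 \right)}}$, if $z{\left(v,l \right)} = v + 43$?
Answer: $- \frac{379010533}{52802} \approx -7178.0$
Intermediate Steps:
$z{\left(v,l \right)} = 43 + v$
$U{\left(H \right)} = -2$ ($U{\left(H \right)} = -3 + \frac{H + H}{H + H} = -3 + \frac{2 H}{2 H} = -3 + 2 H \frac{1}{2 H} = -3 + 1 = -2$)
$A = 4691$ ($A = \left(4731 + \left(43 + 75\right)\right) - 158 = \left(4731 + 118\right) - 158 = 4849 - 158 = 4691$)
$\frac{-19003 + A}{-26401} + \frac{14357}{U{\left(-148 \right)}} = \frac{-19003 + 4691}{-26401} + \frac{14357}{-2} = \left(-14312\right) \left(- \frac{1}{26401}\right) + 14357 \left(- \frac{1}{2}\right) = \frac{14312}{26401} - \frac{14357}{2} = - \frac{379010533}{52802}$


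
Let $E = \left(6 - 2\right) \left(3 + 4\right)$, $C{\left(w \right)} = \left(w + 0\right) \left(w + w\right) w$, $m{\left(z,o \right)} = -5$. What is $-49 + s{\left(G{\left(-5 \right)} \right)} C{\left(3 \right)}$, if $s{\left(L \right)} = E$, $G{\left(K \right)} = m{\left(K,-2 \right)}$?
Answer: $1463$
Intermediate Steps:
$G{\left(K \right)} = -5$
$C{\left(w \right)} = 2 w^{3}$ ($C{\left(w \right)} = w 2 w w = 2 w^{2} w = 2 w^{3}$)
$E = 28$ ($E = 4 \cdot 7 = 28$)
$s{\left(L \right)} = 28$
$-49 + s{\left(G{\left(-5 \right)} \right)} C{\left(3 \right)} = -49 + 28 \cdot 2 \cdot 3^{3} = -49 + 28 \cdot 2 \cdot 27 = -49 + 28 \cdot 54 = -49 + 1512 = 1463$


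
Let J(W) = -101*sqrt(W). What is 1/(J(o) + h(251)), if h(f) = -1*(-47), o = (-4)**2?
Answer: -1/357 ≈ -0.0028011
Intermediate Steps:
o = 16
h(f) = 47
1/(J(o) + h(251)) = 1/(-101*sqrt(16) + 47) = 1/(-101*4 + 47) = 1/(-404 + 47) = 1/(-357) = -1/357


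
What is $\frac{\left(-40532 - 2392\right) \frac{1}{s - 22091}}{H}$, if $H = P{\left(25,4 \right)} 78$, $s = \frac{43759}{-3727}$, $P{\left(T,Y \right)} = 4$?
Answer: $\frac{13331479}{2141799816} \approx 0.0062244$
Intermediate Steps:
$s = - \frac{43759}{3727}$ ($s = 43759 \left(- \frac{1}{3727}\right) = - \frac{43759}{3727} \approx -11.741$)
$H = 312$ ($H = 4 \cdot 78 = 312$)
$\frac{\left(-40532 - 2392\right) \frac{1}{s - 22091}}{H} = \frac{\left(-40532 - 2392\right) \frac{1}{- \frac{43759}{3727} - 22091}}{312} = \frac{-40532 + \left(-19691 + 17299\right)}{- \frac{82376916}{3727}} \cdot \frac{1}{312} = \left(-40532 - 2392\right) \left(- \frac{3727}{82376916}\right) \frac{1}{312} = \left(-42924\right) \left(- \frac{3727}{82376916}\right) \frac{1}{312} = \frac{13331479}{6864743} \cdot \frac{1}{312} = \frac{13331479}{2141799816}$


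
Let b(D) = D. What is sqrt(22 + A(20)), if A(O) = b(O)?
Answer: sqrt(42) ≈ 6.4807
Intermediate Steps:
A(O) = O
sqrt(22 + A(20)) = sqrt(22 + 20) = sqrt(42)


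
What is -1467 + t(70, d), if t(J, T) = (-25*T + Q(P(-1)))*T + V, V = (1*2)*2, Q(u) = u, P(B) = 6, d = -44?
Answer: -50127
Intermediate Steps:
V = 4 (V = 2*2 = 4)
t(J, T) = 4 + T*(6 - 25*T) (t(J, T) = (-25*T + 6)*T + 4 = (6 - 25*T)*T + 4 = T*(6 - 25*T) + 4 = 4 + T*(6 - 25*T))
-1467 + t(70, d) = -1467 + (4 - 25*(-44)² + 6*(-44)) = -1467 + (4 - 25*1936 - 264) = -1467 + (4 - 48400 - 264) = -1467 - 48660 = -50127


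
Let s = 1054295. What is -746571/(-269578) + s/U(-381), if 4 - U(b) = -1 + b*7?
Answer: 143104787611/360156208 ≈ 397.34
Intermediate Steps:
U(b) = 5 - 7*b (U(b) = 4 - (-1 + b*7) = 4 - (-1 + 7*b) = 4 + (1 - 7*b) = 5 - 7*b)
-746571/(-269578) + s/U(-381) = -746571/(-269578) + 1054295/(5 - 7*(-381)) = -746571*(-1/269578) + 1054295/(5 + 2667) = 746571/269578 + 1054295/2672 = 143104787611/360156208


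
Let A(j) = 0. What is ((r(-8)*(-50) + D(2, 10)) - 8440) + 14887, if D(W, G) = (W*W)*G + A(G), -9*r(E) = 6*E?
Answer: 18661/3 ≈ 6220.3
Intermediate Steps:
r(E) = -2*E/3
D(W, G) = G*W**2 (D(W, G) = (W*W)*G + 0 = W**2*G + 0 = G*W**2 + 0 = G*W**2)
((r(-8)*(-50) + D(2, 10)) - 8440) + 14887 = ((-2/3*(-8)*(-50) + 10*2**2) - 8440) + 14887 = (((16/3)*(-50) + 10*4) - 8440) + 14887 = ((-800/3 + 40) - 8440) + 14887 = (-680/3 - 8440) + 14887 = -26000/3 + 14887 = 18661/3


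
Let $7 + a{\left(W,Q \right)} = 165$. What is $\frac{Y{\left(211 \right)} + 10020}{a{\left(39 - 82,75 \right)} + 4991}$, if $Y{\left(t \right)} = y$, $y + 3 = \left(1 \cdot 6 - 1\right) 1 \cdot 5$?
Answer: $\frac{10042}{5149} \approx 1.9503$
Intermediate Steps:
$a{\left(W,Q \right)} = 158$ ($a{\left(W,Q \right)} = -7 + 165 = 158$)
$y = 22$ ($y = -3 + \left(1 \cdot 6 - 1\right) 1 \cdot 5 = -3 + \left(6 - 1\right) 5 = -3 + 5 \cdot 5 = -3 + 25 = 22$)
$Y{\left(t \right)} = 22$
$\frac{Y{\left(211 \right)} + 10020}{a{\left(39 - 82,75 \right)} + 4991} = \frac{22 + 10020}{158 + 4991} = \frac{10042}{5149}$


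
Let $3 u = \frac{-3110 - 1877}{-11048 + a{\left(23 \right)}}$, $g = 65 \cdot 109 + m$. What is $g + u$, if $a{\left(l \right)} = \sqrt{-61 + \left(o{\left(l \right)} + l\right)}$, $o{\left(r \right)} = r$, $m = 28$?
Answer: $\frac{2604657565517}{366174957} + \frac{4987 i \sqrt{15}}{366174957} \approx 7113.1 + 5.2747 \cdot 10^{-5} i$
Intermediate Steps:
$g = 7113$ ($g = 65 \cdot 109 + 28 = 7085 + 28 = 7113$)
$a{\left(l \right)} = \sqrt{-61 + 2 l}$ ($a{\left(l \right)} = \sqrt{-61 + \left(l + l\right)} = \sqrt{-61 + 2 l}$)
$u = - \frac{4987}{3 \left(-11048 + i \sqrt{15}\right)}$ ($u = \frac{\left(-3110 - 1877\right) \frac{1}{-11048 + \sqrt{-61 + 2 \cdot 23}}}{3} = \frac{\left(-4987\right) \frac{1}{-11048 + \sqrt{-61 + 46}}}{3} = \frac{\left(-4987\right) \frac{1}{-11048 + \sqrt{-15}}}{3} = \frac{\left(-4987\right) \frac{1}{-11048 + i \sqrt{15}}}{3} = - \frac{4987}{3 \left(-11048 + i \sqrt{15}\right)} \approx 0.15046 + 5.2747 \cdot 10^{-5} i$)
$g + u = 7113 + \left(\frac{55096376}{366174957} + \frac{4987 i \sqrt{15}}{366174957}\right) = \frac{2604657565517}{366174957} + \frac{4987 i \sqrt{15}}{366174957}$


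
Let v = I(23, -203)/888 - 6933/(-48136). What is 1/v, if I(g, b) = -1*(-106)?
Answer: 5343096/1407365 ≈ 3.7965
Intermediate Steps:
I(g, b) = 106
v = 1407365/5343096 (v = 106/888 - 6933/(-48136) = 106*(1/888) - 6933*(-1/48136) = 53/444 + 6933/48136 = 1407365/5343096 ≈ 0.26340)
1/v = 1/(1407365/5343096) = 5343096/1407365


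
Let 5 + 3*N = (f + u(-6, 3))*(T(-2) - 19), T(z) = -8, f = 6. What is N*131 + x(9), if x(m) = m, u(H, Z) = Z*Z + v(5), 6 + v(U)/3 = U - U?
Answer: 9983/3 ≈ 3327.7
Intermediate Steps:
v(U) = -18 (v(U) = -18 + 3*(U - U) = -18 + 3*0 = -18 + 0 = -18)
u(H, Z) = -18 + Z**2 (u(H, Z) = Z*Z - 18 = Z**2 - 18 = -18 + Z**2)
N = 76/3 (N = -5/3 + ((6 + (-18 + 3**2))*(-8 - 19))/3 = -5/3 + ((6 + (-18 + 9))*(-27))/3 = -5/3 + ((6 - 9)*(-27))/3 = -5/3 + (-3*(-27))/3 = -5/3 + (1/3)*81 = -5/3 + 27 = 76/3 ≈ 25.333)
N*131 + x(9) = (76/3)*131 + 9 = 9956/3 + 9 = 9983/3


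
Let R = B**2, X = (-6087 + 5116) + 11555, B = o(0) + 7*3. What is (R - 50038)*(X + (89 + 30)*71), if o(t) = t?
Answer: -943979701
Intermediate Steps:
B = 21 (B = 0 + 7*3 = 0 + 21 = 21)
X = 10584 (X = -971 + 11555 = 10584)
R = 441 (R = 21**2 = 441)
(R - 50038)*(X + (89 + 30)*71) = (441 - 50038)*(10584 + (89 + 30)*71) = -49597*(10584 + 119*71) = -49597*(10584 + 8449) = -49597*19033 = -943979701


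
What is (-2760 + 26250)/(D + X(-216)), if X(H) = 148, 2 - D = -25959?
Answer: 870/967 ≈ 0.89969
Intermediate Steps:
D = 25961 (D = 2 - 1*(-25959) = 2 + 25959 = 25961)
(-2760 + 26250)/(D + X(-216)) = (-2760 + 26250)/(25961 + 148) = 23490/26109 = 23490*(1/26109) = 870/967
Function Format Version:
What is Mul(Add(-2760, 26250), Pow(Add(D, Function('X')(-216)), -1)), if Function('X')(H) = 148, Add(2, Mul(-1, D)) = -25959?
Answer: Rational(870, 967) ≈ 0.89969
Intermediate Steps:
D = 25961 (D = Add(2, Mul(-1, -25959)) = Add(2, 25959) = 25961)
Mul(Add(-2760, 26250), Pow(Add(D, Function('X')(-216)), -1)) = Mul(Add(-2760, 26250), Pow(Add(25961, 148), -1)) = Mul(23490, Pow(26109, -1)) = Mul(23490, Rational(1, 26109)) = Rational(870, 967)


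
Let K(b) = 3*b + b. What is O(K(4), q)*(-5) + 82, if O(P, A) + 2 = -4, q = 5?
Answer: 112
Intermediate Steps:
K(b) = 4*b
O(P, A) = -6 (O(P, A) = -2 - 4 = -6)
O(K(4), q)*(-5) + 82 = -6*(-5) + 82 = 30 + 82 = 112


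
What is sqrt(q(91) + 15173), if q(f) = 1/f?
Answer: 6*sqrt(3490214)/91 ≈ 123.18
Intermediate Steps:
sqrt(q(91) + 15173) = sqrt(1/91 + 15173) = sqrt(1380744/91) = 6*sqrt(3490214)/91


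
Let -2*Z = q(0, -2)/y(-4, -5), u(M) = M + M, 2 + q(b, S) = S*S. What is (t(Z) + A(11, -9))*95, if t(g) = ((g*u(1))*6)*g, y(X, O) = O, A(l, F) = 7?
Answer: 3553/5 ≈ 710.60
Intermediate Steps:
q(b, S) = -2 + S² (q(b, S) = -2 + S*S = -2 + S²)
u(M) = 2*M
Z = ⅕ (Z = -(-2 + (-2)²)/(2*(-5)) = -(-2 + 4)*(-1)/(2*5) = -(-1)/5 = -½*(-⅖) = ⅕ ≈ 0.20000)
t(g) = 12*g² (t(g) = ((g*(2*1))*6)*g = ((g*2)*6)*g = ((2*g)*6)*g = (12*g)*g = 12*g²)
(t(Z) + A(11, -9))*95 = (12*(⅕)² + 7)*95 = (12*(1/25) + 7)*95 = (12/25 + 7)*95 = (187/25)*95 = 3553/5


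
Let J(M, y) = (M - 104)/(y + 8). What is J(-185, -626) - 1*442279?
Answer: -273328133/618 ≈ -4.4228e+5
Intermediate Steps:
J(M, y) = (-104 + M)/(8 + y)
J(-185, -626) - 1*442279 = (-104 - 185)/(8 - 626) - 1*442279 = -289/(-618) - 442279 = -1/618*(-289) - 442279 = 289/618 - 442279 = -273328133/618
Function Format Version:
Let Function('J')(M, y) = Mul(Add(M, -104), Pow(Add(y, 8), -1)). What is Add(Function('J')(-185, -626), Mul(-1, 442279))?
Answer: Rational(-273328133, 618) ≈ -4.4228e+5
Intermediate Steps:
Function('J')(M, y) = Mul(Pow(Add(8, y), -1), Add(-104, M)) (Function('J')(M, y) = Mul(Add(-104, M), Pow(Add(8, y), -1)) = Mul(Pow(Add(8, y), -1), Add(-104, M)))
Add(Function('J')(-185, -626), Mul(-1, 442279)) = Add(Mul(Pow(Add(8, -626), -1), Add(-104, -185)), Mul(-1, 442279)) = Add(Mul(Pow(-618, -1), -289), -442279) = Add(Mul(Rational(-1, 618), -289), -442279) = Add(Rational(289, 618), -442279) = Rational(-273328133, 618)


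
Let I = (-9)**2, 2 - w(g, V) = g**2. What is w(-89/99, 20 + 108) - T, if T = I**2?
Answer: -64292680/9801 ≈ -6559.8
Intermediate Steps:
w(g, V) = 2 - g**2
I = 81
T = 6561 (T = 81**2 = 6561)
w(-89/99, 20 + 108) - T = (2 - (-89/99)**2) - 1*6561 = (2 - (-89*1/99)**2) - 6561 = (2 - (-89/99)**2) - 6561 = (2 - 1*7921/9801) - 6561 = (2 - 7921/9801) - 6561 = 11681/9801 - 6561 = -64292680/9801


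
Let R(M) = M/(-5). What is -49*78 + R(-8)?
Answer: -19102/5 ≈ -3820.4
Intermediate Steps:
R(M) = -M/5 (R(M) = M*(-⅕) = -M/5)
-49*78 + R(-8) = -49*78 - ⅕*(-8) = -3822 + 8/5 = -19102/5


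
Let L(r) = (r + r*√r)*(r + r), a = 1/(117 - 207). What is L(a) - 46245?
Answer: -187292249/4050 + I*√10/121500 ≈ -46245.0 + 2.6027e-5*I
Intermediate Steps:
a = -1/90 (a = 1/(-90) = -1/90 ≈ -0.011111)
L(r) = 2*r*(r + r^(3/2)) (L(r) = (r + r^(3/2))*(2*r) = 2*r*(r + r^(3/2)))
L(a) - 46245 = (2*(-1/90)² + 2*(-1/90)^(5/2)) - 46245 = (2*(1/8100) + 2*(I*√10/243000)) - 46245 = (1/4050 + I*√10/121500) - 46245 = -187292249/4050 + I*√10/121500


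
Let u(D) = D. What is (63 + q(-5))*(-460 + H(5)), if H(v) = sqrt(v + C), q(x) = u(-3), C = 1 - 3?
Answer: -27600 + 60*sqrt(3) ≈ -27496.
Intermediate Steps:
C = -2
q(x) = -3
H(v) = sqrt(-2 + v) (H(v) = sqrt(v - 2) = sqrt(-2 + v))
(63 + q(-5))*(-460 + H(5)) = (63 - 3)*(-460 + sqrt(-2 + 5)) = 60*(-460 + sqrt(3)) = -27600 + 60*sqrt(3)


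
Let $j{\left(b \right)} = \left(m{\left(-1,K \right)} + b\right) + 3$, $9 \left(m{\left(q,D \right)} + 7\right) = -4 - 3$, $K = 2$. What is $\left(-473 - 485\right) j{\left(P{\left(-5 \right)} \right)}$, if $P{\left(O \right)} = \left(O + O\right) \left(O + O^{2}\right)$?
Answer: $\frac{1765594}{9} \approx 1.9618 \cdot 10^{5}$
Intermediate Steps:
$P{\left(O \right)} = 2 O \left(O + O^{2}\right)$
$m{\left(q,D \right)} = - \frac{70}{9}$ ($m{\left(q,D \right)} = -7 + \frac{-4 - 3}{9} = -7 + \frac{1}{9} \left(-7\right) = -7 - \frac{7}{9} = - \frac{70}{9}$)
$j{\left(b \right)} = - \frac{43}{9} + b$ ($j{\left(b \right)} = \left(- \frac{70}{9} + b\right) + 3 = - \frac{43}{9} + b$)
$\left(-473 - 485\right) j{\left(P{\left(-5 \right)} \right)} = \left(-473 - 485\right) \left(- \frac{43}{9} + 2 \left(-5\right)^{2} \left(1 - 5\right)\right) = - 958 \left(- \frac{43}{9} + 2 \cdot 25 \left(-4\right)\right) = - 958 \left(- \frac{43}{9} - 200\right) = \left(-958\right) \left(- \frac{1843}{9}\right) = \frac{1765594}{9}$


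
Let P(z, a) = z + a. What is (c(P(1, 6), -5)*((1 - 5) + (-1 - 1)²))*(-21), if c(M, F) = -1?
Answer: 0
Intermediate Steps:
P(z, a) = a + z
(c(P(1, 6), -5)*((1 - 5) + (-1 - 1)²))*(-21) = -((1 - 5) + (-1 - 1)²)*(-21) = -(-4 + (-2)²)*(-21) = -(-4 + 4)*(-21) = -1*0*(-21) = 0*(-21) = 0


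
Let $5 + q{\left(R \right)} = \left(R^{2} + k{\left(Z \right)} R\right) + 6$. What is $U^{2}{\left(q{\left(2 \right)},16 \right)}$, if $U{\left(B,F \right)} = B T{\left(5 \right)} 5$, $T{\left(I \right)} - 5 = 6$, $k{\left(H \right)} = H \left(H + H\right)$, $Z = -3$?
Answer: $5085025$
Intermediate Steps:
$k{\left(H \right)} = 2 H^{2}$ ($k{\left(H \right)} = H 2 H = 2 H^{2}$)
$T{\left(I \right)} = 11$ ($T{\left(I \right)} = 5 + 6 = 11$)
$q{\left(R \right)} = 1 + R^{2} + 18 R$ ($q{\left(R \right)} = -5 + \left(\left(R^{2} + 2 \left(-3\right)^{2} R\right) + 6\right) = -5 + \left(\left(R^{2} + 2 \cdot 9 R\right) + 6\right) = -5 + \left(\left(R^{2} + 18 R\right) + 6\right) = -5 + \left(6 + R^{2} + 18 R\right) = 1 + R^{2} + 18 R$)
$U{\left(B,F \right)} = 55 B$ ($U{\left(B,F \right)} = B 11 \cdot 5 = 11 B 5 = 55 B$)
$U^{2}{\left(q{\left(2 \right)},16 \right)} = \left(55 \left(1 + 2^{2} + 18 \cdot 2\right)\right)^{2} = \left(55 \left(1 + 4 + 36\right)\right)^{2} = \left(55 \cdot 41\right)^{2} = 2255^{2} = 5085025$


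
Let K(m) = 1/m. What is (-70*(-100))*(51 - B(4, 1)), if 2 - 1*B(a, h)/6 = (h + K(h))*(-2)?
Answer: 105000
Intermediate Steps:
B(a, h) = 12 + 12*h + 12/h (B(a, h) = 12 - 6*(h + 1/h)*(-2) = 12 - 6*(-2*h - 2/h) = 12 + (12*h + 12/h) = 12 + 12*h + 12/h)
(-70*(-100))*(51 - B(4, 1)) = (-70*(-100))*(51 - (12 + 12*1 + 12/1)) = 7000*(51 - (12 + 12 + 12*1)) = 7000*(51 - (12 + 12 + 12)) = 7000*(51 - 1*36) = 7000*(51 - 36) = 7000*15 = 105000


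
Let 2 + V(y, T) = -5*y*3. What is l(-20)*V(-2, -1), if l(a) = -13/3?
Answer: -364/3 ≈ -121.33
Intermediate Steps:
l(a) = -13/3 (l(a) = -13*⅓ = -13/3)
V(y, T) = -2 - 15*y (V(y, T) = -2 - 5*y*3 = -2 - 15*y)
l(-20)*V(-2, -1) = -13*(-2 - 15*(-2))/3 = -13*(-2 + 30)/3 = -13/3*28 = -364/3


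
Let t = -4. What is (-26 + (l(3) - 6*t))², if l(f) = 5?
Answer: 9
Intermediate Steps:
(-26 + (l(3) - 6*t))² = (-26 + (5 - 6*(-4)))² = (-26 + (5 + 24))² = (-26 + 29)² = 3² = 9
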